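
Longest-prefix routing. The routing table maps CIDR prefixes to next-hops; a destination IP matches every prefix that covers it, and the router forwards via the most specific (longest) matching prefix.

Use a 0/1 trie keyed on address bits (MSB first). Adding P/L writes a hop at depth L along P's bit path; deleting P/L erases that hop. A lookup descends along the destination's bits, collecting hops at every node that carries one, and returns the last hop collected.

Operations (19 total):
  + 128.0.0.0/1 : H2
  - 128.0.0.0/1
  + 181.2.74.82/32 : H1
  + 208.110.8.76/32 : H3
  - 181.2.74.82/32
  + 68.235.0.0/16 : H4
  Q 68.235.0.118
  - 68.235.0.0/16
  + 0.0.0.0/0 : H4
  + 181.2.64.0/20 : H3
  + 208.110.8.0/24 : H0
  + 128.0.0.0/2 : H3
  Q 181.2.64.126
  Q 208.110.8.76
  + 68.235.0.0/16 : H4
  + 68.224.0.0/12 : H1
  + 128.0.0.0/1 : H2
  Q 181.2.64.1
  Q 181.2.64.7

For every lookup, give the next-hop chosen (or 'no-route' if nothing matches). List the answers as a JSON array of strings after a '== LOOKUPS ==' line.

Apply in order:
  add 128.0.0.0/1 -> H2 at depth 1
  - 128.0.0.0/1 clear@1
  add 181.2.74.82/32 -> H1 at depth 32
  add 208.110.8.76/32 -> H3 at depth 32
  - 181.2.74.82/32 clear@32
  add 68.235.0.0/16 -> H4 at depth 16
  ? 68.235.0.118  path d0:-→d1:-→d2:-→d3:-→d4:-→d5:-→d6:-→d7:-→d8:-→d9:-→d10:-→d11:-→d12:-→d13:-→d14:-→d15:-→d16:H4  best=H4
  - 68.235.0.0/16 clear@16
  add 0.0.0.0/0 -> H4 at depth 0
  add 181.2.64.0/20 -> H3 at depth 20
  add 208.110.8.0/24 -> H0 at depth 24
  add 128.0.0.0/2 -> H3 at depth 2
  ? 181.2.64.126  path d0:H4→d1:-→d2:H3→d3:-→d4:-→d5:-→d6:-→d7:-→d8:-→d9:-→d10:-→d11:-→d12:-→d13:-→d14:-→d15:-→d16:-→d17:-→d18:-→d19:-→d20:H3  best=H3
  ? 208.110.8.76  path d0:H4→d1:-→d2:-→d3:-→d4:-→d5:-→d6:-→d7:-→d8:-→d9:-→d10:-→d11:-→d12:-→d13:-→d14:-→d15:-→d16:-→d17:-→d18:-→d19:-→d20:-→d21:-→d22:-→d23:-→d24:H0→d25:-→d26:-→d27:-→d28:-→d29:-→d30:-→d31:-→d32:H3  best=H3
  add 68.235.0.0/16 -> H4 at depth 16
  add 68.224.0.0/12 -> H1 at depth 12
  add 128.0.0.0/1 -> H2 at depth 1
  ? 181.2.64.1  path d0:H4→d1:H2→d2:H3→d3:-→d4:-→d5:-→d6:-→d7:-→d8:-→d9:-→d10:-→d11:-→d12:-→d13:-→d14:-→d15:-→d16:-→d17:-→d18:-→d19:-→d20:H3  best=H3
  ? 181.2.64.7  path d0:H4→d1:H2→d2:H3→d3:-→d4:-→d5:-→d6:-→d7:-→d8:-→d9:-→d10:-→d11:-→d12:-→d13:-→d14:-→d15:-→d16:-→d17:-→d18:-→d19:-→d20:H3  best=H3

== LOOKUPS ==
["H4","H3","H3","H3","H3"]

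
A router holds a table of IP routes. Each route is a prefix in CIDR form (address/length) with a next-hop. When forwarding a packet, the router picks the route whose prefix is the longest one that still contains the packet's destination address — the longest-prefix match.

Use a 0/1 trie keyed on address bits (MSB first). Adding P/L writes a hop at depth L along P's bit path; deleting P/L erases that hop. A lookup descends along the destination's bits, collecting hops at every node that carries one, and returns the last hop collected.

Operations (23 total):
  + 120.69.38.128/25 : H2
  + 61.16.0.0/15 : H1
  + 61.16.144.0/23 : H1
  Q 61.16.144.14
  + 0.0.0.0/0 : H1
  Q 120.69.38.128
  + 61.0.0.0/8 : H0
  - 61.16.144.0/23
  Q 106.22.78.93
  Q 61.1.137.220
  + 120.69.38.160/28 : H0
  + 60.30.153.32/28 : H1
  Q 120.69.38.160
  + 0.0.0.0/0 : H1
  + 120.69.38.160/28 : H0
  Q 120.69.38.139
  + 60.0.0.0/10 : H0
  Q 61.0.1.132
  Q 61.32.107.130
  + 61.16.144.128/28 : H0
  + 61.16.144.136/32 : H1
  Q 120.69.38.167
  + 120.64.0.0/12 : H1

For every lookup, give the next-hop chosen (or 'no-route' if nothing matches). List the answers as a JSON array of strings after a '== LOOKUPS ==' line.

Apply in order:
  + 120.69.38.128/25 (H2) depth=25
  + 61.16.0.0/15 (H1) depth=15
  + 61.16.144.0/23 (H1) depth=23
  ? 61.16.144.14  path d0:-→d1:-→d2:-→d3:-→d4:-→d5:-→d6:-→d7:-→d8:-→d9:-→d10:-→d11:-→d12:-→d13:-→d14:-→d15:H1→d16:-→d17:-→d18:-→d19:-→d20:-→d21:-→d22:-→d23:H1  best=H1
  + 0.0.0.0/0 (H1) depth=0
  ? 120.69.38.128  path d0:H1→d1:-→d2:-→d3:-→d4:-→d5:-→d6:-→d7:-→d8:-→d9:-→d10:-→d11:-→d12:-→d13:-→d14:-→d15:-→d16:-→d17:-→d18:-→d19:-→d20:-→d21:-→d22:-→d23:-→d24:-→d25:H2  best=H2
  + 61.0.0.0/8 (H0) depth=8
  - 61.16.144.0/23 clear@23
  ? 106.22.78.93  path d0:H1→d1:-→d2:-→d3:-  best=H1
  ? 61.1.137.220  path d0:H1→d1:-→d2:-→d3:-→d4:-→d5:-→d6:-→d7:-→d8:H0→d9:-→d10:-→d11:-  best=H0
  + 120.69.38.160/28 (H0) depth=28
  + 60.30.153.32/28 (H1) depth=28
  ? 120.69.38.160  path d0:H1→d1:-→d2:-→d3:-→d4:-→d5:-→d6:-→d7:-→d8:-→d9:-→d10:-→d11:-→d12:-→d13:-→d14:-→d15:-→d16:-→d17:-→d18:-→d19:-→d20:-→d21:-→d22:-→d23:-→d24:-→d25:H2→d26:-→d27:-→d28:H0  best=H0
  + 0.0.0.0/0 (H1) depth=0
  + 120.69.38.160/28 (H0) depth=28
  ? 120.69.38.139  path d0:H1→d1:-→d2:-→d3:-→d4:-→d5:-→d6:-→d7:-→d8:-→d9:-→d10:-→d11:-→d12:-→d13:-→d14:-→d15:-→d16:-→d17:-→d18:-→d19:-→d20:-→d21:-→d22:-→d23:-→d24:-→d25:H2→d26:-  best=H2
  + 60.0.0.0/10 (H0) depth=10
  ? 61.0.1.132  path d0:H1→d1:-→d2:-→d3:-→d4:-→d5:-→d6:-→d7:-→d8:H0→d9:-→d10:-→d11:-  best=H0
  ? 61.32.107.130  path d0:H1→d1:-→d2:-→d3:-→d4:-→d5:-→d6:-→d7:-→d8:H0→d9:-→d10:-  best=H0
  + 61.16.144.128/28 (H0) depth=28
  + 61.16.144.136/32 (H1) depth=32
  ? 120.69.38.167  path d0:H1→d1:-→d2:-→d3:-→d4:-→d5:-→d6:-→d7:-→d8:-→d9:-→d10:-→d11:-→d12:-→d13:-→d14:-→d15:-→d16:-→d17:-→d18:-→d19:-→d20:-→d21:-→d22:-→d23:-→d24:-→d25:H2→d26:-→d27:-→d28:H0  best=H0
  + 120.64.0.0/12 (H1) depth=12

== LOOKUPS ==
["H1","H2","H1","H0","H0","H2","H0","H0","H0"]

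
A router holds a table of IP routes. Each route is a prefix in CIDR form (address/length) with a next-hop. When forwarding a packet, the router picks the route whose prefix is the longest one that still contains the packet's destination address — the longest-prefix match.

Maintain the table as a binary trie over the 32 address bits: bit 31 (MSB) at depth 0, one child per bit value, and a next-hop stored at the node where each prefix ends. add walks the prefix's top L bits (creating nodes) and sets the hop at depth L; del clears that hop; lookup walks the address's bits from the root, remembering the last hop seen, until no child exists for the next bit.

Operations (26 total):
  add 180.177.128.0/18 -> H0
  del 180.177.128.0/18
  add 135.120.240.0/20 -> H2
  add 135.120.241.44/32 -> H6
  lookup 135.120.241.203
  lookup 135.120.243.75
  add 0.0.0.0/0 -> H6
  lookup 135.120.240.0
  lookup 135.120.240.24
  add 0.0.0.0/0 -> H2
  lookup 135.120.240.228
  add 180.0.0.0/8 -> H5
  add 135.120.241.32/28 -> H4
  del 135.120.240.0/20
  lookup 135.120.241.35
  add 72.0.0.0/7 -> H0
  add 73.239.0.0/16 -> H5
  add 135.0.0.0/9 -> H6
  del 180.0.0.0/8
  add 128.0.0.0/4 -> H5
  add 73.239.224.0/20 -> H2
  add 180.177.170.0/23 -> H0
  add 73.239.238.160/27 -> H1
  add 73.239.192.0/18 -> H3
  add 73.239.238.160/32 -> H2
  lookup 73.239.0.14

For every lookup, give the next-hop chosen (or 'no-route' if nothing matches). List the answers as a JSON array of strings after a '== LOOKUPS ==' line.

Process each operation:
  add 180.177.128.0/18 -> H0 at depth 18
  del 180.177.128.0/18 (clear depth 18)
  add 135.120.240.0/20 -> H2 at depth 20
  add 135.120.241.44/32 -> H6 at depth 32
  lookup 135.120.241.203: bits 100001110111100011110001 walk d0:-→d1:-→d2:-→d3:-→d4:-→d5:-→d6:-→d7:-→d8:-→d9:-→d10:-→d11:-→d12:-→d13:-→d14:-→d15:-→d16:-→d17:-→d18:-→d19:-→d20:H2→d21:-→d22:-→d23:-→d24:- -> H2
  lookup 135.120.243.75: bits 1000011101111000111100 walk d0:-→d1:-→d2:-→d3:-→d4:-→d5:-→d6:-→d7:-→d8:-→d9:-→d10:-→d11:-→d12:-→d13:-→d14:-→d15:-→d16:-→d17:-→d18:-→d19:-→d20:H2→d21:-→d22:- -> H2
  add 0.0.0.0/0 -> H6 at depth 0
  lookup 135.120.240.0: bits 10000111011110001111000 walk d0:H6→d1:-→d2:-→d3:-→d4:-→d5:-→d6:-→d7:-→d8:-→d9:-→d10:-→d11:-→d12:-→d13:-→d14:-→d15:-→d16:-→d17:-→d18:-→d19:-→d20:H2→d21:-→d22:-→d23:- -> H2
  lookup 135.120.240.24: bits 10000111011110001111000 walk d0:H6→d1:-→d2:-→d3:-→d4:-→d5:-→d6:-→d7:-→d8:-→d9:-→d10:-→d11:-→d12:-→d13:-→d14:-→d15:-→d16:-→d17:-→d18:-→d19:-→d20:H2→d21:-→d22:-→d23:- -> H2
  add 0.0.0.0/0 -> H2 at depth 0
  lookup 135.120.240.228: bits 10000111011110001111000 walk d0:H2→d1:-→d2:-→d3:-→d4:-→d5:-→d6:-→d7:-→d8:-→d9:-→d10:-→d11:-→d12:-→d13:-→d14:-→d15:-→d16:-→d17:-→d18:-→d19:-→d20:H2→d21:-→d22:-→d23:- -> H2
  add 180.0.0.0/8 -> H5 at depth 8
  add 135.120.241.32/28 -> H4 at depth 28
  del 135.120.240.0/20 (clear depth 20)
  lookup 135.120.241.35: bits 1000011101111000111100010010 walk d0:H2→d1:-→d2:-→d3:-→d4:-→d5:-→d6:-→d7:-→d8:-→d9:-→d10:-→d11:-→d12:-→d13:-→d14:-→d15:-→d16:-→d17:-→d18:-→d19:-→d20:-→d21:-→d22:-→d23:-→d24:-→d25:-→d26:-→d27:-→d28:H4 -> H4
  add 72.0.0.0/7 -> H0 at depth 7
  add 73.239.0.0/16 -> H5 at depth 16
  add 135.0.0.0/9 -> H6 at depth 9
  del 180.0.0.0/8 (clear depth 8)
  add 128.0.0.0/4 -> H5 at depth 4
  add 73.239.224.0/20 -> H2 at depth 20
  add 180.177.170.0/23 -> H0 at depth 23
  add 73.239.238.160/27 -> H1 at depth 27
  add 73.239.192.0/18 -> H3 at depth 18
  add 73.239.238.160/32 -> H2 at depth 32
  lookup 73.239.0.14: bits 0100100111101111 walk d0:H2→d1:-→d2:-→d3:-→d4:-→d5:-→d6:-→d7:H0→d8:-→d9:-→d10:-→d11:-→d12:-→d13:-→d14:-→d15:-→d16:H5 -> H5

== LOOKUPS ==
["H2","H2","H2","H2","H2","H4","H5"]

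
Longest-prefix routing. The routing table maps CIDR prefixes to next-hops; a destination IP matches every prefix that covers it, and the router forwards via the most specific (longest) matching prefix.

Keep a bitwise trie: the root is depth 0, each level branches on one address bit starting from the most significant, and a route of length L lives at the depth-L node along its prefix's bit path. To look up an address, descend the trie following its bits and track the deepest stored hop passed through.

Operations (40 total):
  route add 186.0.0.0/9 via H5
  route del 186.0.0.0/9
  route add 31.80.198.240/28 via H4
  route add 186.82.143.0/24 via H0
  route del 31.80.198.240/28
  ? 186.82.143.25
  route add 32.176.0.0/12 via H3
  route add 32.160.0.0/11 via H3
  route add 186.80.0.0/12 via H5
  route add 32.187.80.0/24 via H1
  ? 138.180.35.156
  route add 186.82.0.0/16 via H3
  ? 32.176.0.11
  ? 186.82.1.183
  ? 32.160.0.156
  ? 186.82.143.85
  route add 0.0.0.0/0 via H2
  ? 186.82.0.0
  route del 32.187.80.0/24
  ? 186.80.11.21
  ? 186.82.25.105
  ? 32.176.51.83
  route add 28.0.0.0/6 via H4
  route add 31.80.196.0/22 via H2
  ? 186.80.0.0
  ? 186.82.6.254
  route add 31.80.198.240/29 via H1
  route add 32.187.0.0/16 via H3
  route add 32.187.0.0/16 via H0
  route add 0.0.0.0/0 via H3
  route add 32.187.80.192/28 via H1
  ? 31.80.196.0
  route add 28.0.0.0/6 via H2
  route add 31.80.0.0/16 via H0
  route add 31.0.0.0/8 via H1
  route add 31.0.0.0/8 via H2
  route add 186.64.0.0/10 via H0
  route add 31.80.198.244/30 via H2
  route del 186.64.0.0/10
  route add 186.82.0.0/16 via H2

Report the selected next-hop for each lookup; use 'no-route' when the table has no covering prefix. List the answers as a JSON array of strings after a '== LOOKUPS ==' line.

Trace:
  add 186.0.0.0/9 -> H5 at depth 9
  del 186.0.0.0/9 (clear depth 9)
  add 31.80.198.240/28 -> H4 at depth 28
  add 186.82.143.0/24 -> H0 at depth 24
  del 31.80.198.240/28 (clear depth 28)
  Q 186.82.143.25: descend 101110100101001010001111 ; hops seen [H0] ; pick H0
  add 32.176.0.0/12 -> H3 at depth 12
  add 32.160.0.0/11 -> H3 at depth 11
  add 186.80.0.0/12 -> H5 at depth 12
  add 32.187.80.0/24 -> H1 at depth 24
  Q 138.180.35.156: descend 10 ; hops seen [∅] ; pick no-route
  add 186.82.0.0/16 -> H3 at depth 16
  Q 32.176.0.11: descend 001000001011 ; hops seen [H3,H3] ; pick H3
  Q 186.82.1.183: descend 1011101001010010 ; hops seen [H5,H3] ; pick H3
  Q 32.160.0.156: descend 00100000101 ; hops seen [H3] ; pick H3
  Q 186.82.143.85: descend 101110100101001010001111 ; hops seen [H5,H3,H0] ; pick H0
  add 0.0.0.0/0 -> H2 at depth 0
  Q 186.82.0.0: descend 1011101001010010 ; hops seen [H2,H5,H3] ; pick H3
  del 32.187.80.0/24 (clear depth 24)
  Q 186.80.11.21: descend 10111010010100 ; hops seen [H2,H5] ; pick H5
  Q 186.82.25.105: descend 1011101001010010 ; hops seen [H2,H5,H3] ; pick H3
  Q 32.176.51.83: descend 001000001011 ; hops seen [H2,H3,H3] ; pick H3
  add 28.0.0.0/6 -> H4 at depth 6
  add 31.80.196.0/22 -> H2 at depth 22
  Q 186.80.0.0: descend 10111010010100 ; hops seen [H2,H5] ; pick H5
  Q 186.82.6.254: descend 1011101001010010 ; hops seen [H2,H5,H3] ; pick H3
  add 31.80.198.240/29 -> H1 at depth 29
  add 32.187.0.0/16 -> H3 at depth 16
  add 32.187.0.0/16 -> H0 at depth 16
  add 0.0.0.0/0 -> H3 at depth 0
  add 32.187.80.192/28 -> H1 at depth 28
  Q 31.80.196.0: descend 0001111101010000110001 ; hops seen [H3,H4,H2] ; pick H2
  add 28.0.0.0/6 -> H2 at depth 6
  add 31.80.0.0/16 -> H0 at depth 16
  add 31.0.0.0/8 -> H1 at depth 8
  add 31.0.0.0/8 -> H2 at depth 8
  add 186.64.0.0/10 -> H0 at depth 10
  add 31.80.198.244/30 -> H2 at depth 30
  del 186.64.0.0/10 (clear depth 10)
  add 186.82.0.0/16 -> H2 at depth 16

== LOOKUPS ==
["H0","no-route","H3","H3","H3","H0","H3","H5","H3","H3","H5","H3","H2"]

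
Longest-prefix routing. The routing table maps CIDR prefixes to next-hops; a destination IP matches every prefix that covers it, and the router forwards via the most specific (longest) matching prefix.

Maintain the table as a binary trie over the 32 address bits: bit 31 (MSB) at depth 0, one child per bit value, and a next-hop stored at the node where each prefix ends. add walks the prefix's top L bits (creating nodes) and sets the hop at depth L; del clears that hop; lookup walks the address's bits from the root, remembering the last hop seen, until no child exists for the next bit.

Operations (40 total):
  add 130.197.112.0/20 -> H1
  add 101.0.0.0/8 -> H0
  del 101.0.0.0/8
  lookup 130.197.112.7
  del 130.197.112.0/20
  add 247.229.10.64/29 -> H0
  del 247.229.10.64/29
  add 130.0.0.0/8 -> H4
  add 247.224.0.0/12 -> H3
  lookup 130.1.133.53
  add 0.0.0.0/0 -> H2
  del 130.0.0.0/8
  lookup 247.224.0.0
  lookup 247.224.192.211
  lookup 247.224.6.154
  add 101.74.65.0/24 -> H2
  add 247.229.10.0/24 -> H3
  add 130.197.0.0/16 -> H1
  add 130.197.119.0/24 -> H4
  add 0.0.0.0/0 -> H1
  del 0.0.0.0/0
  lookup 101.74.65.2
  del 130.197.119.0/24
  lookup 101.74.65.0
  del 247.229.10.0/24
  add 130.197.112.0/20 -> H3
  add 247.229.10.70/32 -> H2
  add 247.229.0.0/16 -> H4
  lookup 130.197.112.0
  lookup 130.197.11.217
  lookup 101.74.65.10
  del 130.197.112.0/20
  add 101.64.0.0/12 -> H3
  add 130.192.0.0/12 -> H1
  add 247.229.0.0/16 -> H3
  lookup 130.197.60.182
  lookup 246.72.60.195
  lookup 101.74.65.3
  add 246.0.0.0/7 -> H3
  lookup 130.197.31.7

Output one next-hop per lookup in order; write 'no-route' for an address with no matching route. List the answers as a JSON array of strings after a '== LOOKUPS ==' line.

Process each operation:
  add 130.197.112.0/20 -> H1 at depth 20
  add 101.0.0.0/8 -> H0 at depth 8
  del 101.0.0.0/8 (clear depth 8)
  Q 130.197.112.7: descend 10000010110001010111 ; hops seen [H1] ; pick H1
  del 130.197.112.0/20 (clear depth 20)
  add 247.229.10.64/29 -> H0 at depth 29
  del 247.229.10.64/29 (clear depth 29)
  add 130.0.0.0/8 -> H4 at depth 8
  add 247.224.0.0/12 -> H3 at depth 12
  Q 130.1.133.53: descend 10000010 ; hops seen [H4] ; pick H4
  add 0.0.0.0/0 -> H2 at depth 0
  del 130.0.0.0/8 (clear depth 8)
  Q 247.224.0.0: descend 1111011111100 ; hops seen [H2,H3] ; pick H3
  Q 247.224.192.211: descend 1111011111100 ; hops seen [H2,H3] ; pick H3
  Q 247.224.6.154: descend 1111011111100 ; hops seen [H2,H3] ; pick H3
  add 101.74.65.0/24 -> H2 at depth 24
  add 247.229.10.0/24 -> H3 at depth 24
  add 130.197.0.0/16 -> H1 at depth 16
  add 130.197.119.0/24 -> H4 at depth 24
  add 0.0.0.0/0 -> H1 at depth 0
  del 0.0.0.0/0 (clear depth 0)
  Q 101.74.65.2: descend 011001010100101001000001 ; hops seen [H2] ; pick H2
  del 130.197.119.0/24 (clear depth 24)
  Q 101.74.65.0: descend 011001010100101001000001 ; hops seen [H2] ; pick H2
  del 247.229.10.0/24 (clear depth 24)
  add 130.197.112.0/20 -> H3 at depth 20
  add 247.229.10.70/32 -> H2 at depth 32
  add 247.229.0.0/16 -> H4 at depth 16
  Q 130.197.112.0: descend 100000101100010101110 ; hops seen [H1,H3] ; pick H3
  Q 130.197.11.217: descend 10000010110001010 ; hops seen [H1] ; pick H1
  Q 101.74.65.10: descend 011001010100101001000001 ; hops seen [H2] ; pick H2
  del 130.197.112.0/20 (clear depth 20)
  add 101.64.0.0/12 -> H3 at depth 12
  add 130.192.0.0/12 -> H1 at depth 12
  add 247.229.0.0/16 -> H3 at depth 16
  Q 130.197.60.182: descend 10000010110001010 ; hops seen [H1,H1] ; pick H1
  Q 246.72.60.195: descend 1111011 ; hops seen [∅] ; pick no-route
  Q 101.74.65.3: descend 011001010100101001000001 ; hops seen [H3,H2] ; pick H2
  add 246.0.0.0/7 -> H3 at depth 7
  Q 130.197.31.7: descend 10000010110001010 ; hops seen [H1,H1] ; pick H1

== LOOKUPS ==
["H1","H4","H3","H3","H3","H2","H2","H3","H1","H2","H1","no-route","H2","H1"]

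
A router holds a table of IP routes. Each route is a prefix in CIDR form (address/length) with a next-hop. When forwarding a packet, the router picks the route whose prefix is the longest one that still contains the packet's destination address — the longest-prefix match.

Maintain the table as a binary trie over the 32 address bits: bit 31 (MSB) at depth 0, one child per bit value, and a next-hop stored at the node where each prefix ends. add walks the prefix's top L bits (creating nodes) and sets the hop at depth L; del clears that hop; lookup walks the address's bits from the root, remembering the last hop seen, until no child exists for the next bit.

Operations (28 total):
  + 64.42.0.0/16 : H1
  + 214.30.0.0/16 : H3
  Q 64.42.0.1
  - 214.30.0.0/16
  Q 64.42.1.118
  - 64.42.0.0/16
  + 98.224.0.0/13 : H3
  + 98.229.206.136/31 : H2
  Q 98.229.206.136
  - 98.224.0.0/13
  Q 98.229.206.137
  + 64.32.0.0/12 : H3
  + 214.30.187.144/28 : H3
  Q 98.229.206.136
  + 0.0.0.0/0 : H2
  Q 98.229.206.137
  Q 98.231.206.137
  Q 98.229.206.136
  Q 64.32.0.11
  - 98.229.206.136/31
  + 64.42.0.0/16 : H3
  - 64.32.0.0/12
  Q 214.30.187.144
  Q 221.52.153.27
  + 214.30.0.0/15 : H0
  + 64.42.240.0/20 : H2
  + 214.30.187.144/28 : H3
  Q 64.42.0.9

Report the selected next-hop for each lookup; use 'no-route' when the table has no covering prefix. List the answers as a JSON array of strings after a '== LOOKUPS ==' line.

Apply in order:
  add 64.42.0.0/16 -> H1 at depth 16
  add 214.30.0.0/16 -> H3 at depth 16
  lookup 64.42.0.1: bits 0100000000101010 walk d0:-→d1:-→d2:-→d3:-→d4:-→d5:-→d6:-→d7:-→d8:-→d9:-→d10:-→d11:-→d12:-→d13:-→d14:-→d15:-→d16:H1 -> H1
  del 214.30.0.0/16 (clear depth 16)
  lookup 64.42.1.118: bits 0100000000101010 walk d0:-→d1:-→d2:-→d3:-→d4:-→d5:-→d6:-→d7:-→d8:-→d9:-→d10:-→d11:-→d12:-→d13:-→d14:-→d15:-→d16:H1 -> H1
  del 64.42.0.0/16 (clear depth 16)
  add 98.224.0.0/13 -> H3 at depth 13
  add 98.229.206.136/31 -> H2 at depth 31
  lookup 98.229.206.136: bits 0110001011100101110011101000100 walk d0:-→d1:-→d2:-→d3:-→d4:-→d5:-→d6:-→d7:-→d8:-→d9:-→d10:-→d11:-→d12:-→d13:H3→d14:-→d15:-→d16:-→d17:-→d18:-→d19:-→d20:-→d21:-→d22:-→d23:-→d24:-→d25:-→d26:-→d27:-→d28:-→d29:-→d30:-→d31:H2 -> H2
  del 98.224.0.0/13 (clear depth 13)
  lookup 98.229.206.137: bits 0110001011100101110011101000100 walk d0:-→d1:-→d2:-→d3:-→d4:-→d5:-→d6:-→d7:-→d8:-→d9:-→d10:-→d11:-→d12:-→d13:-→d14:-→d15:-→d16:-→d17:-→d18:-→d19:-→d20:-→d21:-→d22:-→d23:-→d24:-→d25:-→d26:-→d27:-→d28:-→d29:-→d30:-→d31:H2 -> H2
  add 64.32.0.0/12 -> H3 at depth 12
  add 214.30.187.144/28 -> H3 at depth 28
  lookup 98.229.206.136: bits 0110001011100101110011101000100 walk d0:-→d1:-→d2:-→d3:-→d4:-→d5:-→d6:-→d7:-→d8:-→d9:-→d10:-→d11:-→d12:-→d13:-→d14:-→d15:-→d16:-→d17:-→d18:-→d19:-→d20:-→d21:-→d22:-→d23:-→d24:-→d25:-→d26:-→d27:-→d28:-→d29:-→d30:-→d31:H2 -> H2
  add 0.0.0.0/0 -> H2 at depth 0
  lookup 98.229.206.137: bits 0110001011100101110011101000100 walk d0:H2→d1:-→d2:-→d3:-→d4:-→d5:-→d6:-→d7:-→d8:-→d9:-→d10:-→d11:-→d12:-→d13:-→d14:-→d15:-→d16:-→d17:-→d18:-→d19:-→d20:-→d21:-→d22:-→d23:-→d24:-→d25:-→d26:-→d27:-→d28:-→d29:-→d30:-→d31:H2 -> H2
  lookup 98.231.206.137: bits 01100010111001 walk d0:H2→d1:-→d2:-→d3:-→d4:-→d5:-→d6:-→d7:-→d8:-→d9:-→d10:-→d11:-→d12:-→d13:-→d14:- -> H2
  lookup 98.229.206.136: bits 0110001011100101110011101000100 walk d0:H2→d1:-→d2:-→d3:-→d4:-→d5:-→d6:-→d7:-→d8:-→d9:-→d10:-→d11:-→d12:-→d13:-→d14:-→d15:-→d16:-→d17:-→d18:-→d19:-→d20:-→d21:-→d22:-→d23:-→d24:-→d25:-→d26:-→d27:-→d28:-→d29:-→d30:-→d31:H2 -> H2
  lookup 64.32.0.11: bits 010000000010 walk d0:H2→d1:-→d2:-→d3:-→d4:-→d5:-→d6:-→d7:-→d8:-→d9:-→d10:-→d11:-→d12:H3 -> H3
  del 98.229.206.136/31 (clear depth 31)
  add 64.42.0.0/16 -> H3 at depth 16
  del 64.32.0.0/12 (clear depth 12)
  lookup 214.30.187.144: bits 1101011000011110101110111001 walk d0:H2→d1:-→d2:-→d3:-→d4:-→d5:-→d6:-→d7:-→d8:-→d9:-→d10:-→d11:-→d12:-→d13:-→d14:-→d15:-→d16:-→d17:-→d18:-→d19:-→d20:-→d21:-→d22:-→d23:-→d24:-→d25:-→d26:-→d27:-→d28:H3 -> H3
  lookup 221.52.153.27: bits 1101 walk d0:H2→d1:-→d2:-→d3:-→d4:- -> H2
  add 214.30.0.0/15 -> H0 at depth 15
  add 64.42.240.0/20 -> H2 at depth 20
  add 214.30.187.144/28 -> H3 at depth 28
  lookup 64.42.0.9: bits 0100000000101010 walk d0:H2→d1:-→d2:-→d3:-→d4:-→d5:-→d6:-→d7:-→d8:-→d9:-→d10:-→d11:-→d12:-→d13:-→d14:-→d15:-→d16:H3 -> H3

== LOOKUPS ==
["H1","H1","H2","H2","H2","H2","H2","H2","H3","H3","H2","H3"]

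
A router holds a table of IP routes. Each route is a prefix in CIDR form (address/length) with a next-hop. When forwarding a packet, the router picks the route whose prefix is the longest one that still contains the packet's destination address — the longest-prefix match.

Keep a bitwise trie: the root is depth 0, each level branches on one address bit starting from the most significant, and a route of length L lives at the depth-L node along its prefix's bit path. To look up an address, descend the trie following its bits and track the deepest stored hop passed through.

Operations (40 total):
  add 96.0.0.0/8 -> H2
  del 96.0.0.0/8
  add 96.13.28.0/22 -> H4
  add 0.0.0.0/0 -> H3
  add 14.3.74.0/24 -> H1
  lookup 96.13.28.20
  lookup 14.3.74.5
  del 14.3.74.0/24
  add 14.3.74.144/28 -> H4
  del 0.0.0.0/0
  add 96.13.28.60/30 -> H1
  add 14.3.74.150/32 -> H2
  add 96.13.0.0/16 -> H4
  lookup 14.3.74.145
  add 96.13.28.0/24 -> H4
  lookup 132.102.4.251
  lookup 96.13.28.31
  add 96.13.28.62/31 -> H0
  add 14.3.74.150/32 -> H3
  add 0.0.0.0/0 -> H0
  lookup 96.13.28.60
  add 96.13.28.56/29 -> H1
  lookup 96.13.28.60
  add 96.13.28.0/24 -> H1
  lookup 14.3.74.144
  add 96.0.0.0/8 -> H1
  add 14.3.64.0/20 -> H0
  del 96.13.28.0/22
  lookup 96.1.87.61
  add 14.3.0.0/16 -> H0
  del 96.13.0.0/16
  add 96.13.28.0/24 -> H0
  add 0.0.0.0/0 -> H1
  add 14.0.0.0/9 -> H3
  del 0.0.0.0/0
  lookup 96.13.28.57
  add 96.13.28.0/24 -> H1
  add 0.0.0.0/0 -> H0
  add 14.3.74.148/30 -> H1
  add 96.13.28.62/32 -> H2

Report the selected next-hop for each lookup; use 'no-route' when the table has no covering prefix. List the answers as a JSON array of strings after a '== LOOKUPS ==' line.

Process each operation:
  add 96.0.0.0/8 -> H2 at depth 8
  del 96.0.0.0/8 (clear depth 8)
  add 96.13.28.0/22 -> H4 at depth 22
  add 0.0.0.0/0 -> H3 at depth 0
  add 14.3.74.0/24 -> H1 at depth 24
  ? 96.13.28.20  path d0:H3→d1:-→d2:-→d3:-→d4:-→d5:-→d6:-→d7:-→d8:-→d9:-→d10:-→d11:-→d12:-→d13:-→d14:-→d15:-→d16:-→d17:-→d18:-→d19:-→d20:-→d21:-→d22:H4  best=H4
  ? 14.3.74.5  path d0:H3→d1:-→d2:-→d3:-→d4:-→d5:-→d6:-→d7:-→d8:-→d9:-→d10:-→d11:-→d12:-→d13:-→d14:-→d15:-→d16:-→d17:-→d18:-→d19:-→d20:-→d21:-→d22:-→d23:-→d24:H1  best=H1
  del 14.3.74.0/24 (clear depth 24)
  add 14.3.74.144/28 -> H4 at depth 28
  del 0.0.0.0/0 (clear depth 0)
  add 96.13.28.60/30 -> H1 at depth 30
  add 14.3.74.150/32 -> H2 at depth 32
  add 96.13.0.0/16 -> H4 at depth 16
  ? 14.3.74.145  path d0:-→d1:-→d2:-→d3:-→d4:-→d5:-→d6:-→d7:-→d8:-→d9:-→d10:-→d11:-→d12:-→d13:-→d14:-→d15:-→d16:-→d17:-→d18:-→d19:-→d20:-→d21:-→d22:-→d23:-→d24:-→d25:-→d26:-→d27:-→d28:H4→d29:-  best=H4
  add 96.13.28.0/24 -> H4 at depth 24
  ? 132.102.4.251  path d0:-  best=no-route
  ? 96.13.28.31  path d0:-→d1:-→d2:-→d3:-→d4:-→d5:-→d6:-→d7:-→d8:-→d9:-→d10:-→d11:-→d12:-→d13:-→d14:-→d15:-→d16:H4→d17:-→d18:-→d19:-→d20:-→d21:-→d22:H4→d23:-→d24:H4→d25:-→d26:-  best=H4
  add 96.13.28.62/31 -> H0 at depth 31
  add 14.3.74.150/32 -> H3 at depth 32
  add 0.0.0.0/0 -> H0 at depth 0
  ? 96.13.28.60  path d0:H0→d1:-→d2:-→d3:-→d4:-→d5:-→d6:-→d7:-→d8:-→d9:-→d10:-→d11:-→d12:-→d13:-→d14:-→d15:-→d16:H4→d17:-→d18:-→d19:-→d20:-→d21:-→d22:H4→d23:-→d24:H4→d25:-→d26:-→d27:-→d28:-→d29:-→d30:H1  best=H1
  add 96.13.28.56/29 -> H1 at depth 29
  ? 96.13.28.60  path d0:H0→d1:-→d2:-→d3:-→d4:-→d5:-→d6:-→d7:-→d8:-→d9:-→d10:-→d11:-→d12:-→d13:-→d14:-→d15:-→d16:H4→d17:-→d18:-→d19:-→d20:-→d21:-→d22:H4→d23:-→d24:H4→d25:-→d26:-→d27:-→d28:-→d29:H1→d30:H1  best=H1
  add 96.13.28.0/24 -> H1 at depth 24
  ? 14.3.74.144  path d0:H0→d1:-→d2:-→d3:-→d4:-→d5:-→d6:-→d7:-→d8:-→d9:-→d10:-→d11:-→d12:-→d13:-→d14:-→d15:-→d16:-→d17:-→d18:-→d19:-→d20:-→d21:-→d22:-→d23:-→d24:-→d25:-→d26:-→d27:-→d28:H4→d29:-  best=H4
  add 96.0.0.0/8 -> H1 at depth 8
  add 14.3.64.0/20 -> H0 at depth 20
  del 96.13.28.0/22 (clear depth 22)
  ? 96.1.87.61  path d0:H0→d1:-→d2:-→d3:-→d4:-→d5:-→d6:-→d7:-→d8:H1→d9:-→d10:-→d11:-→d12:-  best=H1
  add 14.3.0.0/16 -> H0 at depth 16
  del 96.13.0.0/16 (clear depth 16)
  add 96.13.28.0/24 -> H0 at depth 24
  add 0.0.0.0/0 -> H1 at depth 0
  add 14.0.0.0/9 -> H3 at depth 9
  del 0.0.0.0/0 (clear depth 0)
  ? 96.13.28.57  path d0:-→d1:-→d2:-→d3:-→d4:-→d5:-→d6:-→d7:-→d8:H1→d9:-→d10:-→d11:-→d12:-→d13:-→d14:-→d15:-→d16:-→d17:-→d18:-→d19:-→d20:-→d21:-→d22:-→d23:-→d24:H0→d25:-→d26:-→d27:-→d28:-→d29:H1  best=H1
  add 96.13.28.0/24 -> H1 at depth 24
  add 0.0.0.0/0 -> H0 at depth 0
  add 14.3.74.148/30 -> H1 at depth 30
  add 96.13.28.62/32 -> H2 at depth 32

== LOOKUPS ==
["H4","H1","H4","no-route","H4","H1","H1","H4","H1","H1"]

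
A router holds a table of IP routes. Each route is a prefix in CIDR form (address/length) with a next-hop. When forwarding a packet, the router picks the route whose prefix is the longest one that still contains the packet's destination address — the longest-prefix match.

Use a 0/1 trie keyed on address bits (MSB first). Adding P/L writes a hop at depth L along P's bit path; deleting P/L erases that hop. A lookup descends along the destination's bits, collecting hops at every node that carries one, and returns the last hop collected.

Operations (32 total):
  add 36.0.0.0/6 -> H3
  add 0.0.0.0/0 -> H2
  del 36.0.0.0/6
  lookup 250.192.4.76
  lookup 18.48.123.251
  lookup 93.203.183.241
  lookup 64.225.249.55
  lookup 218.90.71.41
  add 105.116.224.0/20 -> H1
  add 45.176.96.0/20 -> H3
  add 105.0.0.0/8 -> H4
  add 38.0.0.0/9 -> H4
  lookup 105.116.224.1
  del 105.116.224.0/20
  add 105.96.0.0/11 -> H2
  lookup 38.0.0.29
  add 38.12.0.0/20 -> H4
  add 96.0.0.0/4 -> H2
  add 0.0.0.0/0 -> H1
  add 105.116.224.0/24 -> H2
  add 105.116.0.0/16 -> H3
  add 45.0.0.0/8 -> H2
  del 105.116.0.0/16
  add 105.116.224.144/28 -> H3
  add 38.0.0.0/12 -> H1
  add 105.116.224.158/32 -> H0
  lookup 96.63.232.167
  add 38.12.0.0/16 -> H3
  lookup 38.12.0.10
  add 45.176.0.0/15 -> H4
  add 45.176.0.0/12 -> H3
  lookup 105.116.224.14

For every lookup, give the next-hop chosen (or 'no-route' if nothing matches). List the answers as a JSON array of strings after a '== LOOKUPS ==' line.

Trace:
  add 36.0.0.0/6 -> H3 at depth 6
  add 0.0.0.0/0 -> H2 at depth 0
  del 36.0.0.0/6 (clear depth 6)
  lookup 250.192.4.76: bits ε walk d0:H2 -> H2
  lookup 18.48.123.251: bits 00 walk d0:H2→d1:-→d2:- -> H2
  lookup 93.203.183.241: bits 0 walk d0:H2→d1:- -> H2
  lookup 64.225.249.55: bits 0 walk d0:H2→d1:- -> H2
  lookup 218.90.71.41: bits ε walk d0:H2 -> H2
  add 105.116.224.0/20 -> H1 at depth 20
  add 45.176.96.0/20 -> H3 at depth 20
  add 105.0.0.0/8 -> H4 at depth 8
  add 38.0.0.0/9 -> H4 at depth 9
  lookup 105.116.224.1: bits 01101001011101001110 walk d0:H2→d1:-→d2:-→d3:-→d4:-→d5:-→d6:-→d7:-→d8:H4→d9:-→d10:-→d11:-→d12:-→d13:-→d14:-→d15:-→d16:-→d17:-→d18:-→d19:-→d20:H1 -> H1
  del 105.116.224.0/20 (clear depth 20)
  add 105.96.0.0/11 -> H2 at depth 11
  lookup 38.0.0.29: bits 001001100 walk d0:H2→d1:-→d2:-→d3:-→d4:-→d5:-→d6:-→d7:-→d8:-→d9:H4 -> H4
  add 38.12.0.0/20 -> H4 at depth 20
  add 96.0.0.0/4 -> H2 at depth 4
  add 0.0.0.0/0 -> H1 at depth 0
  add 105.116.224.0/24 -> H2 at depth 24
  add 105.116.0.0/16 -> H3 at depth 16
  add 45.0.0.0/8 -> H2 at depth 8
  del 105.116.0.0/16 (clear depth 16)
  add 105.116.224.144/28 -> H3 at depth 28
  add 38.0.0.0/12 -> H1 at depth 12
  add 105.116.224.158/32 -> H0 at depth 32
  lookup 96.63.232.167: bits 0110 walk d0:H1→d1:-→d2:-→d3:-→d4:H2 -> H2
  add 38.12.0.0/16 -> H3 at depth 16
  lookup 38.12.0.10: bits 00100110000011000000 walk d0:H1→d1:-→d2:-→d3:-→d4:-→d5:-→d6:-→d7:-→d8:-→d9:H4→d10:-→d11:-→d12:H1→d13:-→d14:-→d15:-→d16:H3→d17:-→d18:-→d19:-→d20:H4 -> H4
  add 45.176.0.0/15 -> H4 at depth 15
  add 45.176.0.0/12 -> H3 at depth 12
  lookup 105.116.224.14: bits 011010010111010011100000 walk d0:H1→d1:-→d2:-→d3:-→d4:H2→d5:-→d6:-→d7:-→d8:H4→d9:-→d10:-→d11:H2→d12:-→d13:-→d14:-→d15:-→d16:-→d17:-→d18:-→d19:-→d20:-→d21:-→d22:-→d23:-→d24:H2 -> H2

== LOOKUPS ==
["H2","H2","H2","H2","H2","H1","H4","H2","H4","H2"]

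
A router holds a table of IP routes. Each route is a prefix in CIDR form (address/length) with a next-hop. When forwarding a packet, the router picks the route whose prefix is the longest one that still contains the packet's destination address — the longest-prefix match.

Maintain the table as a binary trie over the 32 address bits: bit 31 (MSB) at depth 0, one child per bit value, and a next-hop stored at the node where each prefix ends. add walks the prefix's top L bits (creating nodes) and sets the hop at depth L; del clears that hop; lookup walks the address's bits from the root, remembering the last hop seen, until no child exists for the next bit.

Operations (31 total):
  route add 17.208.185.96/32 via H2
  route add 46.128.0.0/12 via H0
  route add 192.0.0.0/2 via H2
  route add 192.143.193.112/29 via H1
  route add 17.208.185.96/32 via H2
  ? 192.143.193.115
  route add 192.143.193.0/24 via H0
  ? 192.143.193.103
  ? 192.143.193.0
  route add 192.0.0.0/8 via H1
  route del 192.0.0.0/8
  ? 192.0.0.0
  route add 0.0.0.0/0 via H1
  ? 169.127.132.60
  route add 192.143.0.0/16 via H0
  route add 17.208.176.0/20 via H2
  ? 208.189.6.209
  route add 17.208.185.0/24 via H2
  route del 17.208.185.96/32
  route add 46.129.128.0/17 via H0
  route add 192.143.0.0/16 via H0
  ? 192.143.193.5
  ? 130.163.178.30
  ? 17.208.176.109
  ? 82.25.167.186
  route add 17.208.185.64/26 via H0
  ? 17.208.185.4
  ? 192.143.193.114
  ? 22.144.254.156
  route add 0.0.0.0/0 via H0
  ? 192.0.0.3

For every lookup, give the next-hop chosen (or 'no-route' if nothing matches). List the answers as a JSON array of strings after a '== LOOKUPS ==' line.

Trace:
  + 17.208.185.96/32 (H2) depth=32
  + 46.128.0.0/12 (H0) depth=12
  + 192.0.0.0/2 (H2) depth=2
  + 192.143.193.112/29 (H1) depth=29
  + 17.208.185.96/32 (H2) depth=32
  lookup 192.143.193.115: bits 11000000100011111100000101110 walk d0:-→d1:-→d2:H2→d3:-→d4:-→d5:-→d6:-→d7:-→d8:-→d9:-→d10:-→d11:-→d12:-→d13:-→d14:-→d15:-→d16:-→d17:-→d18:-→d19:-→d20:-→d21:-→d22:-→d23:-→d24:-→d25:-→d26:-→d27:-→d28:-→d29:H1 -> H1
  + 192.143.193.0/24 (H0) depth=24
  lookup 192.143.193.103: bits 110000001000111111000001011 walk d0:-→d1:-→d2:H2→d3:-→d4:-→d5:-→d6:-→d7:-→d8:-→d9:-→d10:-→d11:-→d12:-→d13:-→d14:-→d15:-→d16:-→d17:-→d18:-→d19:-→d20:-→d21:-→d22:-→d23:-→d24:H0→d25:-→d26:-→d27:- -> H0
  lookup 192.143.193.0: bits 1100000010001111110000010 walk d0:-→d1:-→d2:H2→d3:-→d4:-→d5:-→d6:-→d7:-→d8:-→d9:-→d10:-→d11:-→d12:-→d13:-→d14:-→d15:-→d16:-→d17:-→d18:-→d19:-→d20:-→d21:-→d22:-→d23:-→d24:H0→d25:- -> H0
  + 192.0.0.0/8 (H1) depth=8
  del 192.0.0.0/8 (clear depth 8)
  lookup 192.0.0.0: bits 11000000 walk d0:-→d1:-→d2:H2→d3:-→d4:-→d5:-→d6:-→d7:-→d8:- -> H2
  + 0.0.0.0/0 (H1) depth=0
  lookup 169.127.132.60: bits 1 walk d0:H1→d1:- -> H1
  + 192.143.0.0/16 (H0) depth=16
  + 17.208.176.0/20 (H2) depth=20
  lookup 208.189.6.209: bits 110 walk d0:H1→d1:-→d2:H2→d3:- -> H2
  + 17.208.185.0/24 (H2) depth=24
  del 17.208.185.96/32 (clear depth 32)
  + 46.129.128.0/17 (H0) depth=17
  + 192.143.0.0/16 (H0) depth=16
  lookup 192.143.193.5: bits 1100000010001111110000010 walk d0:H1→d1:-→d2:H2→d3:-→d4:-→d5:-→d6:-→d7:-→d8:-→d9:-→d10:-→d11:-→d12:-→d13:-→d14:-→d15:-→d16:H0→d17:-→d18:-→d19:-→d20:-→d21:-→d22:-→d23:-→d24:H0→d25:- -> H0
  lookup 130.163.178.30: bits 1 walk d0:H1→d1:- -> H1
  lookup 17.208.176.109: bits 00010001110100001011 walk d0:H1→d1:-→d2:-→d3:-→d4:-→d5:-→d6:-→d7:-→d8:-→d9:-→d10:-→d11:-→d12:-→d13:-→d14:-→d15:-→d16:-→d17:-→d18:-→d19:-→d20:H2 -> H2
  lookup 82.25.167.186: bits 0 walk d0:H1→d1:- -> H1
  + 17.208.185.64/26 (H0) depth=26
  lookup 17.208.185.4: bits 0001000111010000101110010 walk d0:H1→d1:-→d2:-→d3:-→d4:-→d5:-→d6:-→d7:-→d8:-→d9:-→d10:-→d11:-→d12:-→d13:-→d14:-→d15:-→d16:-→d17:-→d18:-→d19:-→d20:H2→d21:-→d22:-→d23:-→d24:H2→d25:- -> H2
  lookup 192.143.193.114: bits 11000000100011111100000101110 walk d0:H1→d1:-→d2:H2→d3:-→d4:-→d5:-→d6:-→d7:-→d8:-→d9:-→d10:-→d11:-→d12:-→d13:-→d14:-→d15:-→d16:H0→d17:-→d18:-→d19:-→d20:-→d21:-→d22:-→d23:-→d24:H0→d25:-→d26:-→d27:-→d28:-→d29:H1 -> H1
  lookup 22.144.254.156: bits 00010 walk d0:H1→d1:-→d2:-→d3:-→d4:-→d5:- -> H1
  + 0.0.0.0/0 (H0) depth=0
  lookup 192.0.0.3: bits 11000000 walk d0:H0→d1:-→d2:H2→d3:-→d4:-→d5:-→d6:-→d7:-→d8:- -> H2

== LOOKUPS ==
["H1","H0","H0","H2","H1","H2","H0","H1","H2","H1","H2","H1","H1","H2"]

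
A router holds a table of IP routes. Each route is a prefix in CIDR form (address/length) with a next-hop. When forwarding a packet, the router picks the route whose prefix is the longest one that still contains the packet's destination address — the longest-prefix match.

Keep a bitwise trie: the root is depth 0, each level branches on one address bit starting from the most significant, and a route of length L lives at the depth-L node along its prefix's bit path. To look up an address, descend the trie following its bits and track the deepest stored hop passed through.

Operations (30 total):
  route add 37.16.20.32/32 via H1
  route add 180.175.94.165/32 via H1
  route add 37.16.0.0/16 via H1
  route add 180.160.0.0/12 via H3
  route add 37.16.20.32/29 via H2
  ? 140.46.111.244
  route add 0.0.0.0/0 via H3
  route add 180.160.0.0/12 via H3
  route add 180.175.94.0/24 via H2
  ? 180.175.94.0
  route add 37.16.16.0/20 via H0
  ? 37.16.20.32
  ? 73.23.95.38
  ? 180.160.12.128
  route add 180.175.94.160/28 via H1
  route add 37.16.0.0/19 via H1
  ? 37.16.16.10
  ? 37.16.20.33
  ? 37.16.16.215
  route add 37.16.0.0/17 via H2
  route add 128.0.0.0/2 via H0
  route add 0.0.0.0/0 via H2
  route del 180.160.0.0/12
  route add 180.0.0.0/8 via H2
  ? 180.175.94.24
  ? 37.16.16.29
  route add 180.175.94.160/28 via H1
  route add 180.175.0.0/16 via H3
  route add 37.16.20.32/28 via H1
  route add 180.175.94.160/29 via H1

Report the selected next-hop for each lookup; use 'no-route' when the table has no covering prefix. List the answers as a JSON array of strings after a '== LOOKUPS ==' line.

Process each operation:
  + 37.16.20.32/32 (H1) depth=32
  + 180.175.94.165/32 (H1) depth=32
  + 37.16.0.0/16 (H1) depth=16
  + 180.160.0.0/12 (H3) depth=12
  + 37.16.20.32/29 (H2) depth=29
  ? 140.46.111.244  path d0:-→d1:-→d2:-  best=no-route
  + 0.0.0.0/0 (H3) depth=0
  + 180.160.0.0/12 (H3) depth=12
  + 180.175.94.0/24 (H2) depth=24
  ? 180.175.94.0  path d0:H3→d1:-→d2:-→d3:-→d4:-→d5:-→d6:-→d7:-→d8:-→d9:-→d10:-→d11:-→d12:H3→d13:-→d14:-→d15:-→d16:-→d17:-→d18:-→d19:-→d20:-→d21:-→d22:-→d23:-→d24:H2  best=H2
  + 37.16.16.0/20 (H0) depth=20
  ? 37.16.20.32  path d0:H3→d1:-→d2:-→d3:-→d4:-→d5:-→d6:-→d7:-→d8:-→d9:-→d10:-→d11:-→d12:-→d13:-→d14:-→d15:-→d16:H1→d17:-→d18:-→d19:-→d20:H0→d21:-→d22:-→d23:-→d24:-→d25:-→d26:-→d27:-→d28:-→d29:H2→d30:-→d31:-→d32:H1  best=H1
  ? 73.23.95.38  path d0:H3→d1:-  best=H3
  ? 180.160.12.128  path d0:H3→d1:-→d2:-→d3:-→d4:-→d5:-→d6:-→d7:-→d8:-→d9:-→d10:-→d11:-→d12:H3  best=H3
  + 180.175.94.160/28 (H1) depth=28
  + 37.16.0.0/19 (H1) depth=19
  ? 37.16.16.10  path d0:H3→d1:-→d2:-→d3:-→d4:-→d5:-→d6:-→d7:-→d8:-→d9:-→d10:-→d11:-→d12:-→d13:-→d14:-→d15:-→d16:H1→d17:-→d18:-→d19:H1→d20:H0→d21:-  best=H0
  ? 37.16.20.33  path d0:H3→d1:-→d2:-→d3:-→d4:-→d5:-→d6:-→d7:-→d8:-→d9:-→d10:-→d11:-→d12:-→d13:-→d14:-→d15:-→d16:H1→d17:-→d18:-→d19:H1→d20:H0→d21:-→d22:-→d23:-→d24:-→d25:-→d26:-→d27:-→d28:-→d29:H2→d30:-→d31:-  best=H2
  ? 37.16.16.215  path d0:H3→d1:-→d2:-→d3:-→d4:-→d5:-→d6:-→d7:-→d8:-→d9:-→d10:-→d11:-→d12:-→d13:-→d14:-→d15:-→d16:H1→d17:-→d18:-→d19:H1→d20:H0→d21:-  best=H0
  + 37.16.0.0/17 (H2) depth=17
  + 128.0.0.0/2 (H0) depth=2
  + 0.0.0.0/0 (H2) depth=0
  - 180.160.0.0/12 clear@12
  + 180.0.0.0/8 (H2) depth=8
  ? 180.175.94.24  path d0:H2→d1:-→d2:H0→d3:-→d4:-→d5:-→d6:-→d7:-→d8:H2→d9:-→d10:-→d11:-→d12:-→d13:-→d14:-→d15:-→d16:-→d17:-→d18:-→d19:-→d20:-→d21:-→d22:-→d23:-→d24:H2  best=H2
  ? 37.16.16.29  path d0:H2→d1:-→d2:-→d3:-→d4:-→d5:-→d6:-→d7:-→d8:-→d9:-→d10:-→d11:-→d12:-→d13:-→d14:-→d15:-→d16:H1→d17:H2→d18:-→d19:H1→d20:H0→d21:-  best=H0
  + 180.175.94.160/28 (H1) depth=28
  + 180.175.0.0/16 (H3) depth=16
  + 37.16.20.32/28 (H1) depth=28
  + 180.175.94.160/29 (H1) depth=29

== LOOKUPS ==
["no-route","H2","H1","H3","H3","H0","H2","H0","H2","H0"]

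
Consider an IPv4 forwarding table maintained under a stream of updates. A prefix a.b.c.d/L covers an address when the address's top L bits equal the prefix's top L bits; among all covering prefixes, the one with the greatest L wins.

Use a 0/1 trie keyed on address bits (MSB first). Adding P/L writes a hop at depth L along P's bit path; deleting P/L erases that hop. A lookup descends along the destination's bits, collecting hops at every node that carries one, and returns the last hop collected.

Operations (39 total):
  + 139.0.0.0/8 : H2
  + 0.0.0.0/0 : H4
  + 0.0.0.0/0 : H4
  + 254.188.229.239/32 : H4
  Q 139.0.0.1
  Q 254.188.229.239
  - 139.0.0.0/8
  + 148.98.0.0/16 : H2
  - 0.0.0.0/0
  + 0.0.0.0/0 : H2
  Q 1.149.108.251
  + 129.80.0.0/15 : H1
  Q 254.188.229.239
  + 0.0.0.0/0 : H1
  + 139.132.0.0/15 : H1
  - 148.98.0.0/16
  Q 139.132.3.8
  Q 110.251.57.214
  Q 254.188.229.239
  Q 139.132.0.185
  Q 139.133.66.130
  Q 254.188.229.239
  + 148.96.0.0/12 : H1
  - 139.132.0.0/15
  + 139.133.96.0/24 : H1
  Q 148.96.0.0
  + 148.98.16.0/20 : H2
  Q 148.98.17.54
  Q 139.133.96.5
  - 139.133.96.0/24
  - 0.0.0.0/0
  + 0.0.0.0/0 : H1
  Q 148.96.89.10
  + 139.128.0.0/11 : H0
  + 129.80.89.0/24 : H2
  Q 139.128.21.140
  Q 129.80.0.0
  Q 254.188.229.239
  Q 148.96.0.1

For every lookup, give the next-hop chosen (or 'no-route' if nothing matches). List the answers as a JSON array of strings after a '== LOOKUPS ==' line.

Trace:
  add 139.0.0.0/8 -> H2 at depth 8
  add 0.0.0.0/0 -> H4 at depth 0
  add 0.0.0.0/0 -> H4 at depth 0
  add 254.188.229.239/32 -> H4 at depth 32
  lookup 139.0.0.1: bits 10001011 walk d0:H4→d1:-→d2:-→d3:-→d4:-→d5:-→d6:-→d7:-→d8:H2 -> H2
  lookup 254.188.229.239: bits 11111110101111001110010111101111 walk d0:H4→d1:-→d2:-→d3:-→d4:-→d5:-→d6:-→d7:-→d8:-→d9:-→d10:-→d11:-→d12:-→d13:-→d14:-→d15:-→d16:-→d17:-→d18:-→d19:-→d20:-→d21:-→d22:-→d23:-→d24:-→d25:-→d26:-→d27:-→d28:-→d29:-→d30:-→d31:-→d32:H4 -> H4
  del 139.0.0.0/8 (clear depth 8)
  add 148.98.0.0/16 -> H2 at depth 16
  del 0.0.0.0/0 (clear depth 0)
  add 0.0.0.0/0 -> H2 at depth 0
  lookup 1.149.108.251: bits ε walk d0:H2 -> H2
  add 129.80.0.0/15 -> H1 at depth 15
  lookup 254.188.229.239: bits 11111110101111001110010111101111 walk d0:H2→d1:-→d2:-→d3:-→d4:-→d5:-→d6:-→d7:-→d8:-→d9:-→d10:-→d11:-→d12:-→d13:-→d14:-→d15:-→d16:-→d17:-→d18:-→d19:-→d20:-→d21:-→d22:-→d23:-→d24:-→d25:-→d26:-→d27:-→d28:-→d29:-→d30:-→d31:-→d32:H4 -> H4
  add 0.0.0.0/0 -> H1 at depth 0
  add 139.132.0.0/15 -> H1 at depth 15
  del 148.98.0.0/16 (clear depth 16)
  lookup 139.132.3.8: bits 100010111000010 walk d0:H1→d1:-→d2:-→d3:-→d4:-→d5:-→d6:-→d7:-→d8:-→d9:-→d10:-→d11:-→d12:-→d13:-→d14:-→d15:H1 -> H1
  lookup 110.251.57.214: bits ε walk d0:H1 -> H1
  lookup 254.188.229.239: bits 11111110101111001110010111101111 walk d0:H1→d1:-→d2:-→d3:-→d4:-→d5:-→d6:-→d7:-→d8:-→d9:-→d10:-→d11:-→d12:-→d13:-→d14:-→d15:-→d16:-→d17:-→d18:-→d19:-→d20:-→d21:-→d22:-→d23:-→d24:-→d25:-→d26:-→d27:-→d28:-→d29:-→d30:-→d31:-→d32:H4 -> H4
  lookup 139.132.0.185: bits 100010111000010 walk d0:H1→d1:-→d2:-→d3:-→d4:-→d5:-→d6:-→d7:-→d8:-→d9:-→d10:-→d11:-→d12:-→d13:-→d14:-→d15:H1 -> H1
  lookup 139.133.66.130: bits 100010111000010 walk d0:H1→d1:-→d2:-→d3:-→d4:-→d5:-→d6:-→d7:-→d8:-→d9:-→d10:-→d11:-→d12:-→d13:-→d14:-→d15:H1 -> H1
  lookup 254.188.229.239: bits 11111110101111001110010111101111 walk d0:H1→d1:-→d2:-→d3:-→d4:-→d5:-→d6:-→d7:-→d8:-→d9:-→d10:-→d11:-→d12:-→d13:-→d14:-→d15:-→d16:-→d17:-→d18:-→d19:-→d20:-→d21:-→d22:-→d23:-→d24:-→d25:-→d26:-→d27:-→d28:-→d29:-→d30:-→d31:-→d32:H4 -> H4
  add 148.96.0.0/12 -> H1 at depth 12
  del 139.132.0.0/15 (clear depth 15)
  add 139.133.96.0/24 -> H1 at depth 24
  lookup 148.96.0.0: bits 10010100011000 walk d0:H1→d1:-→d2:-→d3:-→d4:-→d5:-→d6:-→d7:-→d8:-→d9:-→d10:-→d11:-→d12:H1→d13:-→d14:- -> H1
  add 148.98.16.0/20 -> H2 at depth 20
  lookup 148.98.17.54: bits 10010100011000100001 walk d0:H1→d1:-→d2:-→d3:-→d4:-→d5:-→d6:-→d7:-→d8:-→d9:-→d10:-→d11:-→d12:H1→d13:-→d14:-→d15:-→d16:-→d17:-→d18:-→d19:-→d20:H2 -> H2
  lookup 139.133.96.5: bits 100010111000010101100000 walk d0:H1→d1:-→d2:-→d3:-→d4:-→d5:-→d6:-→d7:-→d8:-→d9:-→d10:-→d11:-→d12:-→d13:-→d14:-→d15:-→d16:-→d17:-→d18:-→d19:-→d20:-→d21:-→d22:-→d23:-→d24:H1 -> H1
  del 139.133.96.0/24 (clear depth 24)
  del 0.0.0.0/0 (clear depth 0)
  add 0.0.0.0/0 -> H1 at depth 0
  lookup 148.96.89.10: bits 10010100011000 walk d0:H1→d1:-→d2:-→d3:-→d4:-→d5:-→d6:-→d7:-→d8:-→d9:-→d10:-→d11:-→d12:H1→d13:-→d14:- -> H1
  add 139.128.0.0/11 -> H0 at depth 11
  add 129.80.89.0/24 -> H2 at depth 24
  lookup 139.128.21.140: bits 1000101110000 walk d0:H1→d1:-→d2:-→d3:-→d4:-→d5:-→d6:-→d7:-→d8:-→d9:-→d10:-→d11:H0→d12:-→d13:- -> H0
  lookup 129.80.0.0: bits 10000001010100000 walk d0:H1→d1:-→d2:-→d3:-→d4:-→d5:-→d6:-→d7:-→d8:-→d9:-→d10:-→d11:-→d12:-→d13:-→d14:-→d15:H1→d16:-→d17:- -> H1
  lookup 254.188.229.239: bits 11111110101111001110010111101111 walk d0:H1→d1:-→d2:-→d3:-→d4:-→d5:-→d6:-→d7:-→d8:-→d9:-→d10:-→d11:-→d12:-→d13:-→d14:-→d15:-→d16:-→d17:-→d18:-→d19:-→d20:-→d21:-→d22:-→d23:-→d24:-→d25:-→d26:-→d27:-→d28:-→d29:-→d30:-→d31:-→d32:H4 -> H4
  lookup 148.96.0.1: bits 10010100011000 walk d0:H1→d1:-→d2:-→d3:-→d4:-→d5:-→d6:-→d7:-→d8:-→d9:-→d10:-→d11:-→d12:H1→d13:-→d14:- -> H1

== LOOKUPS ==
["H2","H4","H2","H4","H1","H1","H4","H1","H1","H4","H1","H2","H1","H1","H0","H1","H4","H1"]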